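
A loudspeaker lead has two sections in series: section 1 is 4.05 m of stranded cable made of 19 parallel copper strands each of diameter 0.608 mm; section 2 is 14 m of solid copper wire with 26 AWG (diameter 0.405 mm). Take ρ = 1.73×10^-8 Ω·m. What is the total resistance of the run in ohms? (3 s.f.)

1.89 Ω

Section 1: A_strand = π(3.0400e-04)² = 2.903e-07 m²; R₁ = ρL/(N·A_s) = (1.73×10^-8)(4.05)/(19×2.903e-07) = 0.0127 Ω
Section 2: A = π(0.405/2 mm)² = π(2.0250e-04 m)² = 1.288e-07 m²
R₂ = (1.73×10^-8)(14)/(1.288e-07) = 1.88 Ω
R = R₁ + R₂ = 1.89 Ω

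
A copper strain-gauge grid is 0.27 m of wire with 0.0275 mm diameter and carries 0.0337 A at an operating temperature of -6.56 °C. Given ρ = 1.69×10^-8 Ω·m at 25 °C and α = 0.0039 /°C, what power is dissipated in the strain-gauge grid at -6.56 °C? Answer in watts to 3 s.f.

0.00765 W

A = π(d/2)² = π(1.3750e-05 m)² = 5.940e-10 m²
R₍25₎ = ρL/A = (1.69×10^-8)(0.27)/(5.940e-10) = 7.682 Ω
R₍-6.56₎ = R₍25₎(1 + αΔT) = 7.682 × (1 + 0.0039×-31.6) = 6.737 Ω
P = I²R = (0.0337)² × 6.737 = 0.00765 W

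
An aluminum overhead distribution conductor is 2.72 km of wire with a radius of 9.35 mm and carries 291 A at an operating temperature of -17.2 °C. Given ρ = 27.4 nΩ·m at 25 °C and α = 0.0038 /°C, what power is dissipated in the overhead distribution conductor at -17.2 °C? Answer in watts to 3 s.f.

ρ = 27.4 nΩ·m = 2.74×10^-8 Ω·m
A = πr² = π(9.3500e-03 m)² = 2.746e-04 m²
R₍25₎ = ρL/A = (2.74×10^-8)(2720)/(2.746e-04) = 0.2714 Ω
R₍-17.2₎ = R₍25₎(1 + αΔT) = 0.2714 × (1 + 0.0038×-42.2) = 0.2278 Ω
P = I²R = (291)² × 0.2278 = 19300 W

19300 W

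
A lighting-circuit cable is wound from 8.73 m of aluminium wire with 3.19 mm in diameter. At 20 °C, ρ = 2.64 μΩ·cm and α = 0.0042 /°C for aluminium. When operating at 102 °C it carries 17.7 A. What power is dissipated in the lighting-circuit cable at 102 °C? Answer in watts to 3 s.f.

12.1 W

ρ = 2.64 μΩ·cm = 2.64×10^-8 Ω·m
A = π(d/2)² = π(1.5950e-03 m)² = 7.992e-06 m²
R₍20₎ = ρL/A = (2.64×10^-8)(8.73)/(7.992e-06) = 0.02884 Ω
R₍102₎ = R₍20₎(1 + αΔT) = 0.02884 × (1 + 0.0042×82) = 0.03877 Ω
P = I²R = (17.7)² × 0.03877 = 12.1 W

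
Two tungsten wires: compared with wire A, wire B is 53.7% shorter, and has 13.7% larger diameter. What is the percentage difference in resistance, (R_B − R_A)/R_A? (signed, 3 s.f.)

R ∝ L/d², so R_B/R_A = (1 − 53.7/100) × (1 + 13.7/100)⁻²
= 0.463 × 0.7735 = 0.3582
(R_B − R_A)/R_A = 0.3582 − 1 = -64.2%

-64.2%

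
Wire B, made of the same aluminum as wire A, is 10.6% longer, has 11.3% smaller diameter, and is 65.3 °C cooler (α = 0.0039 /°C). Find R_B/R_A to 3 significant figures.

R ∝ ρL/d² with ρ ∝ (1+αΔT), so R_B/R_A = (1 + 10.6/100) × (1 − 11.3/100)⁻² × (1 − 0.0039×65.3)
= 1.106 × 1.271 × 0.7453 = 1.05

1.05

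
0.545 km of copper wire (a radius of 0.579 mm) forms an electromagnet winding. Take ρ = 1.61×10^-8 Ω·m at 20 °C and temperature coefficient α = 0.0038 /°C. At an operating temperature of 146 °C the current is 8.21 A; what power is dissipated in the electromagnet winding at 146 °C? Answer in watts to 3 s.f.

830 W

A = πr² = π(5.7900e-04 m)² = 1.053e-06 m²
R₍20₎ = ρL/A = (1.61×10^-8)(545)/(1.053e-06) = 8.331 Ω
R₍146₎ = R₍20₎(1 + αΔT) = 8.331 × (1 + 0.0038×126) = 12.32 Ω
P = I²R = (8.21)² × 12.32 = 830 W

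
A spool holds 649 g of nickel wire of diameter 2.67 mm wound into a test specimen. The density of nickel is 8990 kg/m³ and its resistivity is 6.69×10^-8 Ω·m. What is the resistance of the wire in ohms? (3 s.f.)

0.154 Ω

A = π(d/2)² = π(1.3350e-03 m)² = 5.5990e-06 m²
L = m/(density·A) = 0.649/(8990×5.5990e-06) = 12.89 m
R = ρL/A = (6.69×10^-8)(12.89)/(5.5990e-06) = 0.154 Ω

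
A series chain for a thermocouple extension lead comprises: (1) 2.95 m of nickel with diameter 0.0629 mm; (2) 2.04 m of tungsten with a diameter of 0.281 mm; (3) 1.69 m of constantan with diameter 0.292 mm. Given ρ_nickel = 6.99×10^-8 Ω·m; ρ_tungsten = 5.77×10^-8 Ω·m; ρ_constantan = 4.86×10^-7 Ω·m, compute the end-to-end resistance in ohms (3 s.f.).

80.5 Ω

Seg 1: A = π(d/2)² = π(3.1450e-05 m)² = 3.107e-09 m²
R_1 = (6.99×10^-8)(2.95)/(3.107e-09) = 66.36 Ω
Seg 2: A = π(d/2)² = π(1.4050e-04 m)² = 6.202e-08 m²
R_2 = (5.77×10^-8)(2.04)/(6.202e-08) = 1.898 Ω
Seg 3: A = π(d/2)² = π(1.4600e-04 m)² = 6.697e-08 m²
R_3 = (4.86×10^-7)(1.69)/(6.697e-08) = 12.26 Ω
R_total = R_1 + R_2 + R_3 = 80.5 Ω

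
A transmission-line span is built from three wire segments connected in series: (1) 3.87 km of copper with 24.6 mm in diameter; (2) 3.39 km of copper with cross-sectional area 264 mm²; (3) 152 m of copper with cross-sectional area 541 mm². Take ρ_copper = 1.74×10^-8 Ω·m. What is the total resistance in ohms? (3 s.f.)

Seg 1: A = π(d/2)² = π(1.2300e-02 m)² = 4.753e-04 m²
R_1 = (1.74×10^-8)(3870)/(4.753e-04) = 0.1417 Ω
Seg 2: A = 264 mm² = 2.640e-04 m²
R_2 = (1.74×10^-8)(3390)/(2.640e-04) = 0.2234 Ω
Seg 3: A = 541 mm² = 5.410e-04 m²
R_3 = (1.74×10^-8)(152)/(5.410e-04) = 0.004889 Ω
R_total = R_1 + R_2 + R_3 = 0.370 Ω

0.370 Ω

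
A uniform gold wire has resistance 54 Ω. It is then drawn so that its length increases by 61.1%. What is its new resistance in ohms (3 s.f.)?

140 Ω

k = 1 + 61.1/100 = 1.611; volume constant ⇒ A' = A/k, so R' = k²R.
R' = 2.595 × 54 = 140 Ω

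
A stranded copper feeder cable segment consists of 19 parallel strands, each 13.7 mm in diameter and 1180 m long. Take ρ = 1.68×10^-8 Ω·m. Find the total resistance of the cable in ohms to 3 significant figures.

0.00708 Ω

A_strand = π(6.8500e-03 m)² = 1.474e-04 m²
R_strand = ρL/A = (1.68×10^-8)(1180)/(1.474e-04) = 0.1345 Ω
R_total = R_strand/N = 0.1345/19 = 0.00708 Ω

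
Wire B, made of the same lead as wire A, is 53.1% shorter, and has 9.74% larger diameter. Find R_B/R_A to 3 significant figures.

R ∝ L/d², so R_B/R_A = (1 − 53.1/100) × (1 + 9.74/100)⁻²
= 0.469 × 0.8304 = 0.389

0.389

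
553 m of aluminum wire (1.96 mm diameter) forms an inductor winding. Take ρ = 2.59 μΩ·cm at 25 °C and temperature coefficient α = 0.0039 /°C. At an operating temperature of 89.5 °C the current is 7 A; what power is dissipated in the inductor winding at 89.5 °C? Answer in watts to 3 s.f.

291 W

ρ = 2.59 μΩ·cm = 2.59×10^-8 Ω·m
A = π(d/2)² = π(9.8000e-04 m)² = 3.017e-06 m²
R₍25₎ = ρL/A = (2.59×10^-8)(553)/(3.017e-06) = 4.747 Ω
R₍89.5₎ = R₍25₎(1 + αΔT) = 4.747 × (1 + 0.0039×64.5) = 5.941 Ω
P = I²R = (7)² × 5.941 = 291 W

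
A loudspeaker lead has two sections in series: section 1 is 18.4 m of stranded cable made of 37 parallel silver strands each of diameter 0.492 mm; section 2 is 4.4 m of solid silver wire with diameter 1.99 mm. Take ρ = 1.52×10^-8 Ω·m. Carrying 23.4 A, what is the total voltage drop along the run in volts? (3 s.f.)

Section 1: A_strand = π(2.4600e-04)² = 1.901e-07 m²; R₁ = ρL/(N·A_s) = (1.52×10^-8)(18.4)/(37×1.901e-07) = 0.03976 Ω
Section 2: A = π(d/2)² = π(9.9500e-04 m)² = 3.110e-06 m²
R₂ = (1.52×10^-8)(4.4)/(3.110e-06) = 0.0215 Ω
R = R₁ + R₂ = 0.06126 Ω
V = IR = 23.4 × 0.06126 = 1.43 V

1.43 V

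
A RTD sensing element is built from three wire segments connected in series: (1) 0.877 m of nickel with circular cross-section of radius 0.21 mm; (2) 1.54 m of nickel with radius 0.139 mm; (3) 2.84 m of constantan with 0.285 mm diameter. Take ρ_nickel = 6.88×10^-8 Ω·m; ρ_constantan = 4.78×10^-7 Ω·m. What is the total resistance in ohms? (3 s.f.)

23.5 Ω

Seg 1: A = πr² = π(2.1000e-04 m)² = 1.385e-07 m²
R_1 = (6.88×10^-8)(0.877)/(1.385e-07) = 0.4355 Ω
Seg 2: A = πr² = π(1.3900e-04 m)² = 6.070e-08 m²
R_2 = (6.88×10^-8)(1.54)/(6.070e-08) = 1.746 Ω
Seg 3: A = π(d/2)² = π(1.4250e-04 m)² = 6.379e-08 m²
R_3 = (4.78×10^-7)(2.84)/(6.379e-08) = 21.28 Ω
R_total = R_1 + R_2 + R_3 = 23.5 Ω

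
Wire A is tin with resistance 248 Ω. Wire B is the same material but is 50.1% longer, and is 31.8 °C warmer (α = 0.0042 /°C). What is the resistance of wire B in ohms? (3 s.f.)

422 Ω

R ∝ ρL/d² with ρ ∝ (1+αΔT), so R_B/R_A = (1 + 50.1/100) × (1 + 0.0042×31.8)
= 1.501 × 1.134 = 1.702
R_B = 1.702 × 248 = 422 Ω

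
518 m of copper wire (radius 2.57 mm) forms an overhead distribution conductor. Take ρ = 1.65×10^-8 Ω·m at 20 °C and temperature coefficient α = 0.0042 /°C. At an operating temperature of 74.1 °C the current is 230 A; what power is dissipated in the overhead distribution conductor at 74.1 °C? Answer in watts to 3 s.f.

A = πr² = π(2.5700e-03 m)² = 2.075e-05 m²
R₍20₎ = ρL/A = (1.65×10^-8)(518)/(2.075e-05) = 0.4119 Ω
R₍74.1₎ = R₍20₎(1 + αΔT) = 0.4119 × (1 + 0.0042×54.1) = 0.5055 Ω
P = I²R = (230)² × 0.5055 = 26700 W

26700 W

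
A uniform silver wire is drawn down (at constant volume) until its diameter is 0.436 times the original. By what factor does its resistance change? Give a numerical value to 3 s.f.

27.7

Volume constant ⇒ L' = L/r² with r = 0.436. R' = ρL'/A' = ρ(L/r²)/(πr²d₀²/4) = R/r⁴.
Factor = 27.7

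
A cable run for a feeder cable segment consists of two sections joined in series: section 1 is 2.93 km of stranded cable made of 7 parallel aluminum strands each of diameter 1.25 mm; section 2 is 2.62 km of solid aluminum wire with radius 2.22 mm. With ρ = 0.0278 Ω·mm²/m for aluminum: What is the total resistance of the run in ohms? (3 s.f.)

14.2 Ω

ρ = 0.0278 Ω·mm²/m = 2.78×10^-8 Ω·m
Section 1: A_strand = π(6.2500e-04)² = 1.227e-06 m²; R₁ = ρL/(N·A_s) = (2.78×10^-8)(2930)/(7×1.227e-06) = 9.482 Ω
Section 2: A = πr² = π(2.2200e-03 m)² = 1.548e-05 m²
R₂ = (2.78×10^-8)(2620)/(1.548e-05) = 4.704 Ω
R = R₁ + R₂ = 14.2 Ω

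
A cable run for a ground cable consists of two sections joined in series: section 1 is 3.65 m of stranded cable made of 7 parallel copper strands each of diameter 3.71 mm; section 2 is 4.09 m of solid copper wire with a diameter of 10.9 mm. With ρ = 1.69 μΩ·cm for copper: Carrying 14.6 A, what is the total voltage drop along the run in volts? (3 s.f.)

0.0227 V

ρ = 1.69 μΩ·cm = 1.69×10^-8 Ω·m
Section 1: A_strand = π(1.8550e-03)² = 1.081e-05 m²; R₁ = ρL/(N·A_s) = (1.69×10^-8)(3.65)/(7×1.081e-05) = 8.152×10^-4 Ω
Section 2: A = π(d/2)² = π(5.4500e-03 m)² = 9.331e-05 m²
R₂ = (1.69×10^-8)(4.09)/(9.331e-05) = 7.407×10^-4 Ω
R = R₁ + R₂ = 0.001556 Ω
V = IR = 14.6 × 0.001556 = 0.0227 V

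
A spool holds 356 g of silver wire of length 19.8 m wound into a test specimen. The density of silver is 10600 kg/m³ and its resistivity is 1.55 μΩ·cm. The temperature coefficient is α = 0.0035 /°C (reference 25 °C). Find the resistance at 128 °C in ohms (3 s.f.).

0.246 Ω

ρ = 1.55 μΩ·cm = 1.55×10^-8 Ω·m
A = m/(density·L) = 0.356/(10600×19.8) = 1.6962e-06 m²
R = ρL/A = (1.55×10^-8)(19.8)/(1.6962e-06) = 0.1809 Ω
R(128 °C) = 0.1809 × (1 + 0.0035×103) = 0.246 Ω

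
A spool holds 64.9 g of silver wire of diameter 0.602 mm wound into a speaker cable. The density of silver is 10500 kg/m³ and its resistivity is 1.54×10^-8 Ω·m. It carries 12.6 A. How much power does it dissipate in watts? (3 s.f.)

A = π(d/2)² = π(3.0100e-04 m)² = 2.8463e-07 m²
L = m/(density·A) = 0.0649/(10500×2.8463e-07) = 21.72 m
R = ρL/A = (1.54×10^-8)(21.72)/(2.8463e-07) = 1.175 Ω
P = I²R = (12.6)² × 1.175 = 187 W

187 W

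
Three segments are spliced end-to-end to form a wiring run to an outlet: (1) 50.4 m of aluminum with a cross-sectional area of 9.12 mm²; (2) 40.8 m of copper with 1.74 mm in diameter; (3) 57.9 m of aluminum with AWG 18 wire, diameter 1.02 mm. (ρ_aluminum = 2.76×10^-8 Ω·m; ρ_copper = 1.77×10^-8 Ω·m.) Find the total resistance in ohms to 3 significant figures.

Seg 1: A = 9.12 mm² = 9.120e-06 m²
R_1 = (2.76×10^-8)(50.4)/(9.120e-06) = 0.1525 Ω
Seg 2: A = π(d/2)² = π(8.7000e-04 m)² = 2.378e-06 m²
R_2 = (1.77×10^-8)(40.8)/(2.378e-06) = 0.3037 Ω
Seg 3: A = π(1.02/2 mm)² = π(5.1000e-04 m)² = 8.171e-07 m²
R_3 = (2.76×10^-8)(57.9)/(8.171e-07) = 1.956 Ω
R_total = R_1 + R_2 + R_3 = 2.41 Ω

2.41 Ω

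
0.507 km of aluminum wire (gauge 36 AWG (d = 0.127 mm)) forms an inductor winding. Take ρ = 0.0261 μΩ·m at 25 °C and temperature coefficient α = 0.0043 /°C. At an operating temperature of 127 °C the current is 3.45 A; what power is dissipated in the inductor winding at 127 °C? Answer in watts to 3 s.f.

ρ = 0.0261 μΩ·m = 2.61×10^-8 Ω·m
A = π(0.127/2 mm)² = π(6.3500e-05 m)² = 1.267e-08 m²
R₍25₎ = ρL/A = (2.61×10^-8)(507)/(1.267e-08) = 1045 Ω
R₍127₎ = R₍25₎(1 + αΔT) = 1045 × (1 + 0.0043×102) = 1503 Ω
P = I²R = (3.45)² × 1503 = 17900 W

17900 W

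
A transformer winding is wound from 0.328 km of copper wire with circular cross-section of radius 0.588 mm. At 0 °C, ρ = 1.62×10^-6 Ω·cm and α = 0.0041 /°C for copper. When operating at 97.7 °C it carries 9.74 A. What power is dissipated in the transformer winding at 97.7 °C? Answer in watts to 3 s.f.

650 W

ρ = 1.62×10^-6 Ω·cm = 1.62×10^-8 Ω·m
A = πr² = π(5.8800e-04 m)² = 1.086e-06 m²
R₍0₎ = ρL/A = (1.62×10^-8)(328)/(1.086e-06) = 4.892 Ω
R₍97.7₎ = R₍0₎(1 + αΔT) = 4.892 × (1 + 0.0041×97.7) = 6.852 Ω
P = I²R = (9.74)² × 6.852 = 650 W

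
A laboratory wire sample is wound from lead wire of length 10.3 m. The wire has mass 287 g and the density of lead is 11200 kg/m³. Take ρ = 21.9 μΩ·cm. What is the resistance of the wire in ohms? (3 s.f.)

ρ = 21.9 μΩ·cm = 2.19×10^-7 Ω·m
A = m/(density·L) = 0.287/(11200×10.3) = 2.4879e-06 m²
R = ρL/A = (2.19×10^-7)(10.3)/(2.4879e-06) = 0.907 Ω

0.907 Ω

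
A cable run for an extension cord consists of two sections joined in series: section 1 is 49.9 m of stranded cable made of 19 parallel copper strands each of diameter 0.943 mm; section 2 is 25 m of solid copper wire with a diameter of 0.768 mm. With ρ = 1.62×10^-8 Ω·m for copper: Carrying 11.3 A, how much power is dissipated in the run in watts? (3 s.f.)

119 W

Section 1: A_strand = π(4.7150e-04)² = 6.984e-07 m²; R₁ = ρL/(N·A_s) = (1.62×10^-8)(49.9)/(19×6.984e-07) = 0.06092 Ω
Section 2: A = π(d/2)² = π(3.8400e-04 m)² = 4.632e-07 m²
R₂ = (1.62×10^-8)(25)/(4.632e-07) = 0.8743 Ω
R = R₁ + R₂ = 0.9352 Ω
P = I²R = (11.3)² × 0.9352 = 119 W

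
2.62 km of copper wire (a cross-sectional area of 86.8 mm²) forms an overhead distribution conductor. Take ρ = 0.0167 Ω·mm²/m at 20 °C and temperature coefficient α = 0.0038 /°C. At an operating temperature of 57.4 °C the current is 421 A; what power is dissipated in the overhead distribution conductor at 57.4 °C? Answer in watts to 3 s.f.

ρ = 0.0167 Ω·mm²/m = 1.67×10^-8 Ω·m
A = 86.8 mm² = 8.680e-05 m²
R₍20₎ = ρL/A = (1.67×10^-8)(2620)/(8.680e-05) = 0.5041 Ω
R₍57.4₎ = R₍20₎(1 + αΔT) = 0.5041 × (1 + 0.0038×37.4) = 0.5757 Ω
P = I²R = (421)² × 0.5757 = 1.02×10^5 W

1.02×10^5 W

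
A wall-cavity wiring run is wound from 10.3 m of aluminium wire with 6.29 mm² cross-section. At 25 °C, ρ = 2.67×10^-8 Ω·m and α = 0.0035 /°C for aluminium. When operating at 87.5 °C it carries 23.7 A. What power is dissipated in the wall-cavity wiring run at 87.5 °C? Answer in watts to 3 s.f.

29.9 W

A = 6.29 mm² = 6.290e-06 m²
R₍25₎ = ρL/A = (2.67×10^-8)(10.3)/(6.290e-06) = 0.04372 Ω
R₍87.5₎ = R₍25₎(1 + αΔT) = 0.04372 × (1 + 0.0035×62.5) = 0.05329 Ω
P = I²R = (23.7)² × 0.05329 = 29.9 W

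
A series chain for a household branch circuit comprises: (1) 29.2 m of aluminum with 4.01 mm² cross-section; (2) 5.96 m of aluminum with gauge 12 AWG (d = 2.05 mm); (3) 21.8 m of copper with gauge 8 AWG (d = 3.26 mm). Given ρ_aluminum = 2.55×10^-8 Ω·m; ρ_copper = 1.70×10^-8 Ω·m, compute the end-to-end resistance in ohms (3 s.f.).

0.276 Ω

Seg 1: A = 4.01 mm² = 4.010e-06 m²
R_1 = (2.55×10^-8)(29.2)/(4.010e-06) = 0.1857 Ω
Seg 2: A = π(2.05/2 mm)² = π(1.0250e-03 m)² = 3.301e-06 m²
R_2 = (2.55×10^-8)(5.96)/(3.301e-06) = 0.04605 Ω
Seg 3: A = π(3.26/2 mm)² = π(1.6300e-03 m)² = 8.347e-06 m²
R_3 = (1.70×10^-8)(21.8)/(8.347e-06) = 0.0444 Ω
R_total = R_1 + R_2 + R_3 = 0.276 Ω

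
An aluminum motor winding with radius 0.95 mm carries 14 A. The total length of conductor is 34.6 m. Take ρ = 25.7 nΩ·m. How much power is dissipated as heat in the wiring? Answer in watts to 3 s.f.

61.5 W

ρ = 25.7 nΩ·m = 2.57×10^-8 Ω·m
A = πr² = π(9.5000e-04 m)² = 2.835e-06 m²
R = ρL/A = (2.57×10^-8)(34.6)/(2.835e-06) = 0.3136 Ω
P = I²R = (14)² × 0.3136 = 61.5 W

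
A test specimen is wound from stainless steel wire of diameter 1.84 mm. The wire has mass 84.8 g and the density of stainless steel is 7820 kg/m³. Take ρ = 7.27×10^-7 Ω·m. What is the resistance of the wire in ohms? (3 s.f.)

1.11 Ω

A = π(d/2)² = π(9.2000e-04 m)² = 2.6590e-06 m²
L = m/(density·A) = 0.0848/(7820×2.6590e-06) = 4.078 m
R = ρL/A = (7.27×10^-7)(4.078)/(2.6590e-06) = 1.11 Ω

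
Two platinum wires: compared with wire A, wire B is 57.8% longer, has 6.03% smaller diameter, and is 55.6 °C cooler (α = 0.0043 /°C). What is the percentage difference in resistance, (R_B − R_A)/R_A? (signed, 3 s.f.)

R ∝ ρL/d² with ρ ∝ (1+αΔT), so R_B/R_A = (1 + 57.8/100) × (1 − 6.03/100)⁻² × (1 − 0.0043×55.6)
= 1.578 × 1.133 × 0.7609 = 1.36
(R_B − R_A)/R_A = 1.36 − 1 = 36.0%

36.0%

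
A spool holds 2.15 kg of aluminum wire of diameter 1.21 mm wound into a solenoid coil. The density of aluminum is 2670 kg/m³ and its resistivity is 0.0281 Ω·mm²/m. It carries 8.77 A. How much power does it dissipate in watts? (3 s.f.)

ρ = 0.0281 Ω·mm²/m = 2.81×10^-8 Ω·m
A = π(d/2)² = π(6.0500e-04 m)² = 1.1499e-06 m²
L = m/(density·A) = 2.15/(2670×1.1499e-06) = 700.3 m
R = ρL/A = (2.81×10^-8)(700.3)/(1.1499e-06) = 17.11 Ω
P = I²R = (8.77)² × 17.11 = 1320 W

1320 W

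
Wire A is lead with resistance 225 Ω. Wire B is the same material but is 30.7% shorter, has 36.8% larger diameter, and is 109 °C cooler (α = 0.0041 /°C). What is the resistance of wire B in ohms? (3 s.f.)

46.1 Ω

R ∝ ρL/d² with ρ ∝ (1+αΔT), so R_B/R_A = (1 − 30.7/100) × (1 + 36.8/100)⁻² × (1 − 0.0041×109)
= 0.693 × 0.5343 × 0.5531 = 0.2048
R_B = 0.2048 × 225 = 46.1 Ω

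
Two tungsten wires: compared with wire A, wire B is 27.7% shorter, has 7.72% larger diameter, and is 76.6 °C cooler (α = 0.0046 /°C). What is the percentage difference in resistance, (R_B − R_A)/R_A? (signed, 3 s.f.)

-59.6%

R ∝ ρL/d² with ρ ∝ (1+αΔT), so R_B/R_A = (1 − 27.7/100) × (1 + 7.72/100)⁻² × (1 − 0.0046×76.6)
= 0.723 × 0.8618 × 0.6476 = 0.4035
(R_B − R_A)/R_A = 0.4035 − 1 = -59.6%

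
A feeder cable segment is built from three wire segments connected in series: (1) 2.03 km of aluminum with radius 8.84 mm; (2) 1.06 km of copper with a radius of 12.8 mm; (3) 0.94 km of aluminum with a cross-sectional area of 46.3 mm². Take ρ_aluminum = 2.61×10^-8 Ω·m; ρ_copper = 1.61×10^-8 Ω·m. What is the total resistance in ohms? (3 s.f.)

0.779 Ω

Seg 1: A = πr² = π(8.8400e-03 m)² = 2.455e-04 m²
R_1 = (2.61×10^-8)(2030)/(2.455e-04) = 0.2158 Ω
Seg 2: A = πr² = π(1.2800e-02 m)² = 5.147e-04 m²
R_2 = (1.61×10^-8)(1060)/(5.147e-04) = 0.03316 Ω
Seg 3: A = 46.3 mm² = 4.630e-05 m²
R_3 = (2.61×10^-8)(940)/(4.630e-05) = 0.5299 Ω
R_total = R_1 + R_2 + R_3 = 0.779 Ω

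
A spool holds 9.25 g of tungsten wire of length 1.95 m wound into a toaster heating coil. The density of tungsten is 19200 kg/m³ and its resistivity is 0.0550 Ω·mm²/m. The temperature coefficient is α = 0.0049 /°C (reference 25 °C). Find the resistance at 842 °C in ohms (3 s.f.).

2.17 Ω

ρ = 0.0550 Ω·mm²/m = 5.50×10^-8 Ω·m
A = m/(density·L) = 0.00925/(19200×1.95) = 2.4706e-07 m²
R = ρL/A = (5.50×10^-8)(1.95)/(2.4706e-07) = 0.4341 Ω
R(842 °C) = 0.4341 × (1 + 0.0049×817) = 2.17 Ω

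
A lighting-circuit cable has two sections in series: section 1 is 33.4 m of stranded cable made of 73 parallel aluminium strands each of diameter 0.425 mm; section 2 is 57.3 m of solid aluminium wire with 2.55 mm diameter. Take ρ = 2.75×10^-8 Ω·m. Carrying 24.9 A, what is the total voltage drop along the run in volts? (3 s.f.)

9.89 V

Section 1: A_strand = π(2.1250e-04)² = 1.419e-07 m²; R₁ = ρL/(N·A_s) = (2.75×10^-8)(33.4)/(73×1.419e-07) = 0.08869 Ω
Section 2: A = π(d/2)² = π(1.2750e-03 m)² = 5.107e-06 m²
R₂ = (2.75×10^-8)(57.3)/(5.107e-06) = 0.3085 Ω
R = R₁ + R₂ = 0.3972 Ω
V = IR = 24.9 × 0.3972 = 9.89 V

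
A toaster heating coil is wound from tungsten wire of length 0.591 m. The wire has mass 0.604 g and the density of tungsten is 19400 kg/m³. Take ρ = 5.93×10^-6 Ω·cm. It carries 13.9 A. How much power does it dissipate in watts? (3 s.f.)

ρ = 5.93×10^-6 Ω·cm = 5.93×10^-8 Ω·m
A = m/(density·L) = 6.040×10^-4/(19400×0.591) = 5.2680e-08 m²
R = ρL/A = (5.93×10^-8)(0.591)/(5.2680e-08) = 0.6653 Ω
P = I²R = (13.9)² × 0.6653 = 129 W

129 W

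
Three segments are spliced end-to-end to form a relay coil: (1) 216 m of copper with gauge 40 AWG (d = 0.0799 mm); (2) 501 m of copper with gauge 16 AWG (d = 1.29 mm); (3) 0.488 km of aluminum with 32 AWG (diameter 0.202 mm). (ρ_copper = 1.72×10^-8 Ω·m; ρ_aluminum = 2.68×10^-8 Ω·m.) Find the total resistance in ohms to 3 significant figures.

Seg 1: A = π(0.0799/2 mm)² = π(3.9950e-05 m)² = 5.014e-09 m²
R_1 = (1.72×10^-8)(216)/(5.014e-09) = 741 Ω
Seg 2: A = π(1.29/2 mm)² = π(6.4500e-04 m)² = 1.307e-06 m²
R_2 = (1.72×10^-8)(501)/(1.307e-06) = 6.593 Ω
Seg 3: A = π(0.202/2 mm)² = π(1.0100e-04 m)² = 3.205e-08 m²
R_3 = (2.68×10^-8)(488)/(3.205e-08) = 408.1 Ω
R_total = R_1 + R_2 + R_3 = 1160 Ω

1160 Ω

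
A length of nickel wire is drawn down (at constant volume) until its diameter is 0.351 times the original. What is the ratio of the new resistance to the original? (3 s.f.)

Volume constant ⇒ L' = L/r² with r = 0.351. R' = ρL'/A' = ρ(L/r²)/(πr²d₀²/4) = R/r⁴.
Factor = 65.9

65.9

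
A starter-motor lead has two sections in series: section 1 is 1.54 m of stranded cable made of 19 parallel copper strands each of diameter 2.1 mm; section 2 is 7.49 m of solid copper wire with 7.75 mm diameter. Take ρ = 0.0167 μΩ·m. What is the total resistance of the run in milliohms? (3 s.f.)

3.04 mΩ

ρ = 0.0167 μΩ·m = 1.67×10^-8 Ω·m
Section 1: A_strand = π(1.0500e-03)² = 3.464e-06 m²; R₁ = ρL/(N·A_s) = (1.67×10^-8)(1.54)/(19×3.464e-06) = 3.908×10^-4 Ω
Section 2: A = π(d/2)² = π(3.8750e-03 m)² = 4.717e-05 m²
R₂ = (1.67×10^-8)(7.49)/(4.717e-05) = 0.002652 Ω
R = R₁ + R₂ = 3.04 mΩ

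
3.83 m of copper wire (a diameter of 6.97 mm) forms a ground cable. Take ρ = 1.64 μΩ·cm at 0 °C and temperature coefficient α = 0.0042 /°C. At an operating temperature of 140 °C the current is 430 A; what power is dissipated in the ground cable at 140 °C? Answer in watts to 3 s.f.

483 W

ρ = 1.64 μΩ·cm = 1.64×10^-8 Ω·m
A = π(d/2)² = π(3.4850e-03 m)² = 3.816e-05 m²
R₍0₎ = ρL/A = (1.64×10^-8)(3.83)/(3.816e-05) = 0.001646 Ω
R₍140₎ = R₍0₎(1 + αΔT) = 0.001646 × (1 + 0.0042×140) = 0.002614 Ω
P = I²R = (430)² × 0.002614 = 483 W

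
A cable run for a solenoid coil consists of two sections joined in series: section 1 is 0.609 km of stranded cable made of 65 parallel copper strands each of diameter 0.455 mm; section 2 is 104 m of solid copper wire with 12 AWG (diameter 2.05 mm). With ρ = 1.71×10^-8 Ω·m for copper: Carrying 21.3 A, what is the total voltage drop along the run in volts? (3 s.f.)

Section 1: A_strand = π(2.2750e-04)² = 1.626e-07 m²; R₁ = ρL/(N·A_s) = (1.71×10^-8)(609)/(65×1.626e-07) = 0.9853 Ω
Section 2: A = π(2.05/2 mm)² = π(1.0250e-03 m)² = 3.301e-06 m²
R₂ = (1.71×10^-8)(104)/(3.301e-06) = 0.5388 Ω
R = R₁ + R₂ = 1.524 Ω
V = IR = 21.3 × 1.524 = 32.5 V

32.5 V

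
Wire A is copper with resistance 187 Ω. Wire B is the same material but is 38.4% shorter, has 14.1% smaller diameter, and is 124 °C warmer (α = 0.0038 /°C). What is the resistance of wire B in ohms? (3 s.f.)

R ∝ ρL/d² with ρ ∝ (1+αΔT), so R_B/R_A = (1 − 38.4/100) × (1 − 14.1/100)⁻² × (1 + 0.0038×124)
= 0.616 × 1.355 × 1.471 = 1.228
R_B = 1.228 × 187 = 230 Ω

230 Ω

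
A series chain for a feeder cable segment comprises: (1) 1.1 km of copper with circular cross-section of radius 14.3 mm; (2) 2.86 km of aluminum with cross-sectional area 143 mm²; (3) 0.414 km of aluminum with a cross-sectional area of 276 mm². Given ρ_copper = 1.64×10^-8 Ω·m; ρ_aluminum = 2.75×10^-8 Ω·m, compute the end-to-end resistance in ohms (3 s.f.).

0.619 Ω

Seg 1: A = πr² = π(1.4300e-02 m)² = 6.424e-04 m²
R_1 = (1.64×10^-8)(1100)/(6.424e-04) = 0.02808 Ω
Seg 2: A = 143 mm² = 1.430e-04 m²
R_2 = (2.75×10^-8)(2860)/(1.430e-04) = 0.55 Ω
Seg 3: A = 276 mm² = 2.760e-04 m²
R_3 = (2.75×10^-8)(414)/(2.760e-04) = 0.04125 Ω
R_total = R_1 + R_2 + R_3 = 0.619 Ω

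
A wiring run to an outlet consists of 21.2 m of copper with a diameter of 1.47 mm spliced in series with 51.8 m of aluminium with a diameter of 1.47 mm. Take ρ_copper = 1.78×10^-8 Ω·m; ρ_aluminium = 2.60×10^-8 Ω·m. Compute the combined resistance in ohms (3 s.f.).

Segment 1: A = π(d/2)² = π(7.3500e-04 m)² = 1.697e-06 m²
R₁ = ρL/A = (1.78×10^-8)(21.2)/(1.697e-06) = 0.2223 Ω
R₂ = (2.60×10^-8)(51.8)/(1.697e-06) = 0.7936 Ω
R = R₁ + R₂ = 1.02 Ω

1.02 Ω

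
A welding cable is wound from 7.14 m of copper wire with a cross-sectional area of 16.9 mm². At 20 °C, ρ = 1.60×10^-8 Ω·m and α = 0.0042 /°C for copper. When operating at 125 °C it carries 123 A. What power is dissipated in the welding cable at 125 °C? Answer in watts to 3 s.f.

A = 16.9 mm² = 1.690e-05 m²
R₍20₎ = ρL/A = (1.60×10^-8)(7.14)/(1.690e-05) = 0.00676 Ω
R₍125₎ = R₍20₎(1 + αΔT) = 0.00676 × (1 + 0.0042×105) = 0.009741 Ω
P = I²R = (123)² × 0.009741 = 147 W

147 W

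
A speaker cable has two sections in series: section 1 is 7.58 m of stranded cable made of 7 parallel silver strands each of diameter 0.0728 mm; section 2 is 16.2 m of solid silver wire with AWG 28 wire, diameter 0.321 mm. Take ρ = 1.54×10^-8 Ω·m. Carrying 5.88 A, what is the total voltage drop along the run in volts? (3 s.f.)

Section 1: A_strand = π(3.6400e-05)² = 4.162e-09 m²; R₁ = ρL/(N·A_s) = (1.54×10^-8)(7.58)/(7×4.162e-09) = 4.006 Ω
Section 2: A = π(0.321/2 mm)² = π(1.6050e-04 m)² = 8.093e-08 m²
R₂ = (1.54×10^-8)(16.2)/(8.093e-08) = 3.083 Ω
R = R₁ + R₂ = 7.089 Ω
V = IR = 5.88 × 7.089 = 41.7 V

41.7 V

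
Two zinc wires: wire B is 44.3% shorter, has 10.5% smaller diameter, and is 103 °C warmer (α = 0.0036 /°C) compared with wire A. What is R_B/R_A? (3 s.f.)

R ∝ ρL/d² with ρ ∝ (1+αΔT), so R_B/R_A = (1 − 44.3/100) × (1 − 10.5/100)⁻² × (1 + 0.0036×103)
= 0.557 × 1.248 × 1.371 = 0.953

0.953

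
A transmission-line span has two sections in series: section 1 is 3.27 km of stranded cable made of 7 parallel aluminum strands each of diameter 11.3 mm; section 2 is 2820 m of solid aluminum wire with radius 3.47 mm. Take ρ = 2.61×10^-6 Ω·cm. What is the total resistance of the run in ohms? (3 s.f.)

2.07 Ω

ρ = 2.61×10^-6 Ω·cm = 2.61×10^-8 Ω·m
Section 1: A_strand = π(5.6500e-03)² = 1.003e-04 m²; R₁ = ρL/(N·A_s) = (2.61×10^-8)(3270)/(7×1.003e-04) = 0.1216 Ω
Section 2: A = πr² = π(3.4700e-03 m)² = 3.783e-05 m²
R₂ = (2.61×10^-8)(2820)/(3.783e-05) = 1.946 Ω
R = R₁ + R₂ = 2.07 Ω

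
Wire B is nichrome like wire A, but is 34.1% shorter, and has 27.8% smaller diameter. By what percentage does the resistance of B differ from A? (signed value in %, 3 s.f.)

R ∝ L/d², so R_B/R_A = (1 − 34.1/100) × (1 − 27.8/100)⁻²
= 0.659 × 1.918 = 1.264
(R_B − R_A)/R_A = 1.264 − 1 = 26.4%

26.4%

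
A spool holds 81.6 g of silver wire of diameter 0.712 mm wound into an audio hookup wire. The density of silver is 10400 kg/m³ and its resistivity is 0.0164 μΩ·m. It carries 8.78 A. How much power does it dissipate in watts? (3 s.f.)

62.6 W

ρ = 0.0164 μΩ·m = 1.64×10^-8 Ω·m
A = π(d/2)² = π(3.5600e-04 m)² = 3.9815e-07 m²
L = m/(density·A) = 0.0816/(10400×3.9815e-07) = 19.71 m
R = ρL/A = (1.64×10^-8)(19.71)/(3.9815e-07) = 0.8117 Ω
P = I²R = (8.78)² × 0.8117 = 62.6 W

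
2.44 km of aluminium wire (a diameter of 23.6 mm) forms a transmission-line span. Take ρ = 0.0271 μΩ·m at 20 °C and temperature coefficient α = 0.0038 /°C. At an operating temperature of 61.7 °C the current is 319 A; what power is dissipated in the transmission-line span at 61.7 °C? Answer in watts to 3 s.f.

17800 W

ρ = 0.0271 μΩ·m = 2.71×10^-8 Ω·m
A = π(d/2)² = π(1.1800e-02 m)² = 4.374e-04 m²
R₍20₎ = ρL/A = (2.71×10^-8)(2440)/(4.374e-04) = 0.1512 Ω
R₍61.7₎ = R₍20₎(1 + αΔT) = 0.1512 × (1 + 0.0038×41.7) = 0.1751 Ω
P = I²R = (319)² × 0.1751 = 17800 W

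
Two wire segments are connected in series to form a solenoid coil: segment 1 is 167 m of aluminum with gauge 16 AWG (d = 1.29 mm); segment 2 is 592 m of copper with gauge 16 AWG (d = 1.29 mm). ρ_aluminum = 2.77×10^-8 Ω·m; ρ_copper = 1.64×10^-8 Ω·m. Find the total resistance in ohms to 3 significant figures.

11.0 Ω

Segment 1: A = π(1.29/2 mm)² = π(6.4500e-04 m)² = 1.307e-06 m²
R₁ = ρL/A = (2.77×10^-8)(167)/(1.307e-06) = 3.539 Ω
R₂ = (1.64×10^-8)(592)/(1.307e-06) = 7.428 Ω
R = R₁ + R₂ = 11.0 Ω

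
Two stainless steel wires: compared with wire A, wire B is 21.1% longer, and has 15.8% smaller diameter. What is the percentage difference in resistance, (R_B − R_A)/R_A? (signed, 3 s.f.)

R ∝ L/d², so R_B/R_A = (1 + 21.1/100) × (1 − 15.8/100)⁻²
= 1.211 × 1.411 = 1.708
(R_B − R_A)/R_A = 1.708 − 1 = 70.8%

70.8%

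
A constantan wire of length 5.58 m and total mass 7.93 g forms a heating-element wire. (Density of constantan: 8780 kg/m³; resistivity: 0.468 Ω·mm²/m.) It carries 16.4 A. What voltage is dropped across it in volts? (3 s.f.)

265 V

ρ = 0.468 Ω·mm²/m = 4.68×10^-7 Ω·m
A = m/(density·L) = 0.00793/(8780×5.58) = 1.6186e-07 m²
R = ρL/A = (4.68×10^-7)(5.58)/(1.6186e-07) = 16.13 Ω
V = IR = 16.4 × 16.13 = 265 V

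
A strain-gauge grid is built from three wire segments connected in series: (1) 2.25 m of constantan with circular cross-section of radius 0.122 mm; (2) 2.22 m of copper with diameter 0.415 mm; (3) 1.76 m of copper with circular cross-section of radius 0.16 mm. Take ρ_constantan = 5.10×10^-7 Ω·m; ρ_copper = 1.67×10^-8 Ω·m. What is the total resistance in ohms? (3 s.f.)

25.2 Ω

Seg 1: A = πr² = π(1.2200e-04 m)² = 4.676e-08 m²
R_1 = (5.10×10^-7)(2.25)/(4.676e-08) = 24.54 Ω
Seg 2: A = π(d/2)² = π(2.0750e-04 m)² = 1.353e-07 m²
R_2 = (1.67×10^-8)(2.22)/(1.353e-07) = 0.2741 Ω
Seg 3: A = πr² = π(1.6000e-04 m)² = 8.042e-08 m²
R_3 = (1.67×10^-8)(1.76)/(8.042e-08) = 0.3655 Ω
R_total = R_1 + R_2 + R_3 = 25.2 Ω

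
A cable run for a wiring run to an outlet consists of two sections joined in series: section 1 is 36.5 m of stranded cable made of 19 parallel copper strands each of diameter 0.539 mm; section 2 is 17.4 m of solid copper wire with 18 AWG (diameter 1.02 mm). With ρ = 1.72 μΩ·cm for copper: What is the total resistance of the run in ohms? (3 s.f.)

0.511 Ω

ρ = 1.72 μΩ·cm = 1.72×10^-8 Ω·m
Section 1: A_strand = π(2.6950e-04)² = 2.282e-07 m²; R₁ = ρL/(N·A_s) = (1.72×10^-8)(36.5)/(19×2.282e-07) = 0.1448 Ω
Section 2: A = π(1.02/2 mm)² = π(5.1000e-04 m)² = 8.171e-07 m²
R₂ = (1.72×10^-8)(17.4)/(8.171e-07) = 0.3663 Ω
R = R₁ + R₂ = 0.511 Ω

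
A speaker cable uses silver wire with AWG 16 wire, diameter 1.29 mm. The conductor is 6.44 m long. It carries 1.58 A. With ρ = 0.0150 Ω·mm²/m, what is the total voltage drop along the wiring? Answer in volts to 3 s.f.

0.117 V

ρ = 0.0150 Ω·mm²/m = 1.50×10^-8 Ω·m
A = π(1.29/2 mm)² = π(6.4500e-04 m)² = 1.307e-06 m²
R = ρL/A = (1.50×10^-8)(6.44)/(1.307e-06) = 0.07391 Ω
V = IR = 1.58 × 0.07391 = 0.117 V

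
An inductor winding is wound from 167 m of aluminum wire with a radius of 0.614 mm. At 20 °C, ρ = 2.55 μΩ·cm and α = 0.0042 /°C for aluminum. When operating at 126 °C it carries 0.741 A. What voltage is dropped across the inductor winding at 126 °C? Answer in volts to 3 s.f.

ρ = 2.55 μΩ·cm = 2.55×10^-8 Ω·m
A = πr² = π(6.1400e-04 m)² = 1.184e-06 m²
R₍20₎ = ρL/A = (2.55×10^-8)(167)/(1.184e-06) = 3.596 Ω
R₍126₎ = R₍20₎(1 + αΔT) = 3.596 × (1 + 0.0042×106) = 5.196 Ω
V = IR = 0.741 × 5.196 = 3.85 V

3.85 V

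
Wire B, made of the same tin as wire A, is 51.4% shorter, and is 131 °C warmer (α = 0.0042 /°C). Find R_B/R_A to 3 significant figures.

R ∝ ρL/d² with ρ ∝ (1+αΔT), so R_B/R_A = (1 − 51.4/100) × (1 + 0.0042×131)
= 0.486 × 1.55 = 0.753

0.753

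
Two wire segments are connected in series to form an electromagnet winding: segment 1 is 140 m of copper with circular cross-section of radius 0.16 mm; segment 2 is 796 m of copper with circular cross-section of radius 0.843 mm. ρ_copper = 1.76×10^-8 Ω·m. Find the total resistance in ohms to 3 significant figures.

36.9 Ω

Segment 1: A = πr² = π(1.6000e-04 m)² = 8.042e-08 m²
R₁ = ρL/A = (1.76×10^-8)(140)/(8.042e-08) = 30.64 Ω
Segment 2: A = πr² = π(8.4300e-04 m)² = 2.233e-06 m²
R₂ = (1.76×10^-8)(796)/(2.233e-06) = 6.275 Ω
R = R₁ + R₂ = 36.9 Ω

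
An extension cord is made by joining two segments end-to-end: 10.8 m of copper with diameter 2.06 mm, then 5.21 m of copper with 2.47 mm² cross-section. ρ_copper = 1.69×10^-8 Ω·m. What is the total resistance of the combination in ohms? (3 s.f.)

Segment 1: A = π(d/2)² = π(1.0300e-03 m)² = 3.333e-06 m²
R₁ = ρL/A = (1.69×10^-8)(10.8)/(3.333e-06) = 0.05476 Ω
Segment 2: A = 2.47 mm² = 2.470e-06 m²
R₂ = (1.69×10^-8)(5.21)/(2.470e-06) = 0.03565 Ω
R = R₁ + R₂ = 0.0904 Ω

0.0904 Ω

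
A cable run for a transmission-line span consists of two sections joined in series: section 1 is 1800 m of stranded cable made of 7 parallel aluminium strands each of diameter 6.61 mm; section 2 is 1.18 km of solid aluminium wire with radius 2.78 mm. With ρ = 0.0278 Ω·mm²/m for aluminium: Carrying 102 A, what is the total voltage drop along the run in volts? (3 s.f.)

ρ = 0.0278 Ω·mm²/m = 2.78×10^-8 Ω·m
Section 1: A_strand = π(3.3050e-03)² = 3.432e-05 m²; R₁ = ρL/(N·A_s) = (2.78×10^-8)(1800)/(7×3.432e-05) = 0.2083 Ω
Section 2: A = πr² = π(2.7800e-03 m)² = 2.428e-05 m²
R₂ = (2.78×10^-8)(1180)/(2.428e-05) = 1.351 Ω
R = R₁ + R₂ = 1.559 Ω
V = IR = 102 × 1.559 = 159 V

159 V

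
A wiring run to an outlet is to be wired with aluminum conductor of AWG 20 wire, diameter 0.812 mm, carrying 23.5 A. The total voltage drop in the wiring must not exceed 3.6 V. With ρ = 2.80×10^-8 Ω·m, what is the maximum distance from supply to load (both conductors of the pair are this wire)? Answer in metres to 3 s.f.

A = π(0.812/2 mm)² = π(4.0600e-04 m)² = 5.178e-07 m²
L_max = V_max·A/(2·ρI) = (3.6)(5.178e-07)/(2×2.80×10^-8×23.5) = 1.42 m

1.42 m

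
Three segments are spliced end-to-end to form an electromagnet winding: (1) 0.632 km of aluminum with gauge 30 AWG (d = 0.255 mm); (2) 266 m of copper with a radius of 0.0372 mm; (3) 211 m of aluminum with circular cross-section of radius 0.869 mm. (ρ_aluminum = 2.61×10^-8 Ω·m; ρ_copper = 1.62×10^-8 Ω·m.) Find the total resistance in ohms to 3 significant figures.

1320 Ω

Seg 1: A = π(0.255/2 mm)² = π(1.2750e-04 m)² = 5.107e-08 m²
R_1 = (2.61×10^-8)(632)/(5.107e-08) = 323 Ω
Seg 2: A = πr² = π(3.7200e-05 m)² = 4.347e-09 m²
R_2 = (1.62×10^-8)(266)/(4.347e-09) = 991.2 Ω
Seg 3: A = πr² = π(8.6900e-04 m)² = 2.372e-06 m²
R_3 = (2.61×10^-8)(211)/(2.372e-06) = 2.321 Ω
R_total = R_1 + R_2 + R_3 = 1320 Ω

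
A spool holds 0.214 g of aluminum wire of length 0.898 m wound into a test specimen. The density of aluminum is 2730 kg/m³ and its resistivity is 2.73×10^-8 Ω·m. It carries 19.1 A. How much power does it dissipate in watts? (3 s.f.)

A = m/(density·L) = 2.140×10^-4/(2730×0.898) = 8.7292e-08 m²
R = ρL/A = (2.73×10^-8)(0.898)/(8.7292e-08) = 0.2808 Ω
P = I²R = (19.1)² × 0.2808 = 102 W

102 W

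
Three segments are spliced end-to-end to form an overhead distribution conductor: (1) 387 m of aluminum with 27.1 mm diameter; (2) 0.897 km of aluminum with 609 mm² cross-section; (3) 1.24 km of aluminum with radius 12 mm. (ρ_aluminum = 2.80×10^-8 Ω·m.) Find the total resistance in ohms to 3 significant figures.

Seg 1: A = π(d/2)² = π(1.3550e-02 m)² = 5.768e-04 m²
R_1 = (2.80×10^-8)(387)/(5.768e-04) = 0.01879 Ω
Seg 2: A = 609 mm² = 6.090e-04 m²
R_2 = (2.80×10^-8)(897)/(6.090e-04) = 0.04124 Ω
Seg 3: A = πr² = π(1.2000e-02 m)² = 4.524e-04 m²
R_3 = (2.80×10^-8)(1240)/(4.524e-04) = 0.07675 Ω
R_total = R_1 + R_2 + R_3 = 0.137 Ω

0.137 Ω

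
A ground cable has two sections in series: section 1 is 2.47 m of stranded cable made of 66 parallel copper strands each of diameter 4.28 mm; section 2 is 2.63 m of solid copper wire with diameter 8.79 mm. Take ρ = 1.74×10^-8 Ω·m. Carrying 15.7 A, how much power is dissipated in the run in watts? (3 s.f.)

0.197 W

Section 1: A_strand = π(2.1400e-03)² = 1.439e-05 m²; R₁ = ρL/(N·A_s) = (1.74×10^-8)(2.47)/(66×1.439e-05) = 4.526×10^-5 Ω
Section 2: A = π(d/2)² = π(4.3950e-03 m)² = 6.068e-05 m²
R₂ = (1.74×10^-8)(2.63)/(6.068e-05) = 7.541×10^-4 Ω
R = R₁ + R₂ = 7.994×10^-4 Ω
P = I²R = (15.7)² × 7.994×10^-4 = 0.197 W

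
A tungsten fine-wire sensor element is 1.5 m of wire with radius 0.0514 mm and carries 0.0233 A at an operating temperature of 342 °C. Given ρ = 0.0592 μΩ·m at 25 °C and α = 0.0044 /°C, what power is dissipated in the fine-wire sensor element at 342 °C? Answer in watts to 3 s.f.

0.0139 W

ρ = 0.0592 μΩ·m = 5.92×10^-8 Ω·m
A = πr² = π(5.1400e-05 m)² = 8.300e-09 m²
R₍25₎ = ρL/A = (5.92×10^-8)(1.5)/(8.300e-09) = 10.7 Ω
R₍342₎ = R₍25₎(1 + αΔT) = 10.7 × (1 + 0.0044×317) = 25.62 Ω
P = I²R = (0.0233)² × 25.62 = 0.0139 W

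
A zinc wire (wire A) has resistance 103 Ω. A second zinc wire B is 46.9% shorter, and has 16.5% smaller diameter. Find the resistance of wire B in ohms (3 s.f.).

78.4 Ω

R ∝ L/d², so R_B/R_A = (1 − 46.9/100) × (1 − 16.5/100)⁻²
= 0.531 × 1.434 = 0.7616
R_B = 0.7616 × 103 = 78.4 Ω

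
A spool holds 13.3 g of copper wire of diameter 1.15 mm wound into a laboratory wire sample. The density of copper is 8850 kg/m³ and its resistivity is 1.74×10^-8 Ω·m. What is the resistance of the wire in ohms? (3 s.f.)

A = π(d/2)² = π(5.7500e-04 m)² = 1.0387e-06 m²
L = m/(density·A) = 0.0133/(8850×1.0387e-06) = 1.447 m
R = ρL/A = (1.74×10^-8)(1.447)/(1.0387e-06) = 0.0242 Ω

0.0242 Ω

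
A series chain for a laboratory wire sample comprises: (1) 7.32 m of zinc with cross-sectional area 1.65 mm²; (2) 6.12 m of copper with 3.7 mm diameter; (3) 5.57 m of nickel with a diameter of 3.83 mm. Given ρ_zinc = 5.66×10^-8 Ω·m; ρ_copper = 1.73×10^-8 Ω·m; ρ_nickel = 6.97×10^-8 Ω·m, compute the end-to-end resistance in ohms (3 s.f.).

Seg 1: A = 1.65 mm² = 1.650e-06 m²
R_1 = (5.66×10^-8)(7.32)/(1.650e-06) = 0.2511 Ω
Seg 2: A = π(d/2)² = π(1.8500e-03 m)² = 1.075e-05 m²
R_2 = (1.73×10^-8)(6.12)/(1.075e-05) = 0.009847 Ω
Seg 3: A = π(d/2)² = π(1.9150e-03 m)² = 1.152e-05 m²
R_3 = (6.97×10^-8)(5.57)/(1.152e-05) = 0.0337 Ω
R_total = R_1 + R_2 + R_3 = 0.295 Ω

0.295 Ω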